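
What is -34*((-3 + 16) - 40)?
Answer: 918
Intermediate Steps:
-34*((-3 + 16) - 40) = -34*(13 - 40) = -34*(-27) = 918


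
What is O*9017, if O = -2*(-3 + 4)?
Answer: -18034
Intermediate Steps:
O = -2 (O = -2*1 = -2)
O*9017 = -2*9017 = -18034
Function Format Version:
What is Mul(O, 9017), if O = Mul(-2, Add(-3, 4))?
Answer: -18034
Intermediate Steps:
O = -2 (O = Mul(-2, 1) = -2)
Mul(O, 9017) = Mul(-2, 9017) = -18034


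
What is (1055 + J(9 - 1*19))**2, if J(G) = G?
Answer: 1092025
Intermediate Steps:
(1055 + J(9 - 1*19))**2 = (1055 + (9 - 1*19))**2 = (1055 + (9 - 19))**2 = (1055 - 10)**2 = 1045**2 = 1092025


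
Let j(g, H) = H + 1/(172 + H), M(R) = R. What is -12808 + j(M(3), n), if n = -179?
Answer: -90910/7 ≈ -12987.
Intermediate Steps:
-12808 + j(M(3), n) = -12808 + (1 + (-179)² + 172*(-179))/(172 - 179) = -12808 + (1 + 32041 - 30788)/(-7) = -12808 - ⅐*1254 = -12808 - 1254/7 = -90910/7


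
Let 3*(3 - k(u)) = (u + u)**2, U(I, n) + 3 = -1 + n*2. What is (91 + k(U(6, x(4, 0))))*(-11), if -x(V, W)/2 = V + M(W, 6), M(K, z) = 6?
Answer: 82082/3 ≈ 27361.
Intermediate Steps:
x(V, W) = -12 - 2*V (x(V, W) = -2*(V + 6) = -2*(6 + V) = -12 - 2*V)
U(I, n) = -4 + 2*n (U(I, n) = -3 + (-1 + n*2) = -3 + (-1 + 2*n) = -4 + 2*n)
k(u) = 3 - 4*u**2/3 (k(u) = 3 - (u + u)**2/3 = 3 - 4*u**2/3)
(91 + k(U(6, x(4, 0))))*(-11) = (91 + (3 - 4*(-4 + 2*(-12 - 2*4))**2/3))*(-11) = (91 + (3 - 4*(-4 + 2*(-12 - 8))**2/3))*(-11) = (91 + (3 - 4*(-4 + 2*(-20))**2/3))*(-11) = (91 + (3 - 4*(-4 - 40)**2/3))*(-11) = (91 + (3 - 4/3*(-44)**2))*(-11) = (91 + (3 - 4/3*1936))*(-11) = (91 + (3 - 7744/3))*(-11) = (91 - 7735/3)*(-11) = -7462/3*(-11) = 82082/3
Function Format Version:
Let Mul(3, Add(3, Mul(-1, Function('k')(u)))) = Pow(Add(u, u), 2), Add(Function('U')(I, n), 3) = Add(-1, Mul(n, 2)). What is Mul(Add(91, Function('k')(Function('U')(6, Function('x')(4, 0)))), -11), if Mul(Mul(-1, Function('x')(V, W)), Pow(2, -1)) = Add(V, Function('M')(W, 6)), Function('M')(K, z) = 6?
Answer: Rational(82082, 3) ≈ 27361.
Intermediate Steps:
Function('x')(V, W) = Add(-12, Mul(-2, V)) (Function('x')(V, W) = Mul(-2, Add(V, 6)) = Mul(-2, Add(6, V)) = Add(-12, Mul(-2, V)))
Function('U')(I, n) = Add(-4, Mul(2, n)) (Function('U')(I, n) = Add(-3, Add(-1, Mul(n, 2))) = Add(-3, Add(-1, Mul(2, n))) = Add(-4, Mul(2, n)))
Function('k')(u) = Add(3, Mul(Rational(-4, 3), Pow(u, 2))) (Function('k')(u) = Add(3, Mul(Rational(-1, 3), Pow(Add(u, u), 2))) = Add(3, Mul(Rational(-1, 3), Pow(Mul(2, u), 2))) = Add(3, Mul(Rational(-1, 3), Mul(4, Pow(u, 2)))) = Add(3, Mul(Rational(-4, 3), Pow(u, 2))))
Mul(Add(91, Function('k')(Function('U')(6, Function('x')(4, 0)))), -11) = Mul(Add(91, Add(3, Mul(Rational(-4, 3), Pow(Add(-4, Mul(2, Add(-12, Mul(-2, 4)))), 2)))), -11) = Mul(Add(91, Add(3, Mul(Rational(-4, 3), Pow(Add(-4, Mul(2, Add(-12, -8))), 2)))), -11) = Mul(Add(91, Add(3, Mul(Rational(-4, 3), Pow(Add(-4, Mul(2, -20)), 2)))), -11) = Mul(Add(91, Add(3, Mul(Rational(-4, 3), Pow(Add(-4, -40), 2)))), -11) = Mul(Add(91, Add(3, Mul(Rational(-4, 3), Pow(-44, 2)))), -11) = Mul(Add(91, Add(3, Mul(Rational(-4, 3), 1936))), -11) = Mul(Add(91, Add(3, Rational(-7744, 3))), -11) = Mul(Add(91, Rational(-7735, 3)), -11) = Mul(Rational(-7462, 3), -11) = Rational(82082, 3)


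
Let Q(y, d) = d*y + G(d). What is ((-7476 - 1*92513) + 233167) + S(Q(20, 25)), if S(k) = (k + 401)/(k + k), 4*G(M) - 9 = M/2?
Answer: 1076884559/8086 ≈ 1.3318e+5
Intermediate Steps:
G(M) = 9/4 + M/8 (G(M) = 9/4 + (M/2)/4 = 9/4 + M/8)
Q(y, d) = 9/4 + d/8 + d*y (Q(y, d) = d*y + (9/4 + d/8) = 9/4 + d/8 + d*y)
S(k) = (401 + k)/(2*k) (S(k) = (401 + k)/((2*k)) = (401 + k)*(1/(2*k)) = (401 + k)/(2*k))
((-7476 - 1*92513) + 233167) + S(Q(20, 25)) = ((-7476 - 1*92513) + 233167) + (401 + (9/4 + (⅛)*25 + 25*20))/(2*(9/4 + (⅛)*25 + 25*20)) = ((-7476 - 92513) + 233167) + (401 + (9/4 + 25/8 + 500))/(2*(9/4 + 25/8 + 500)) = (-99989 + 233167) + (401 + 4043/8)/(2*(4043/8)) = 133178 + (½)*(8/4043)*(7251/8) = 133178 + 7251/8086 = 1076884559/8086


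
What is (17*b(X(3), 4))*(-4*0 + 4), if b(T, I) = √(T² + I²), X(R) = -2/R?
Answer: 136*√37/3 ≈ 275.75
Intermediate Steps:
b(T, I) = √(I² + T²)
(17*b(X(3), 4))*(-4*0 + 4) = (17*√(4² + (-2/3)²))*(-4*0 + 4) = (17*√(16 + (-2*⅓)²))*(0 + 4) = (17*√(16 + (-⅔)²))*4 = (17*√(16 + 4/9))*4 = (17*√(148/9))*4 = (17*(2*√37/3))*4 = (34*√37/3)*4 = 136*√37/3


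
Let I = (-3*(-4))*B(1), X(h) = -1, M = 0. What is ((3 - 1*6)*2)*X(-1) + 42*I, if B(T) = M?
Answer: 6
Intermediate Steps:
B(T) = 0
I = 0 (I = -3*(-4)*0 = 12*0 = 0)
((3 - 1*6)*2)*X(-1) + 42*I = ((3 - 1*6)*2)*(-1) + 42*0 = ((3 - 6)*2)*(-1) + 0 = -3*2*(-1) + 0 = -6*(-1) + 0 = 6 + 0 = 6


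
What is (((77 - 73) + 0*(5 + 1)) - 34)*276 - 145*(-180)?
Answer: 17820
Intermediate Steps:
(((77 - 73) + 0*(5 + 1)) - 34)*276 - 145*(-180) = ((4 + 0*6) - 34)*276 - 1*(-26100) = ((4 + 0) - 34)*276 + 26100 = (4 - 34)*276 + 26100 = -30*276 + 26100 = -8280 + 26100 = 17820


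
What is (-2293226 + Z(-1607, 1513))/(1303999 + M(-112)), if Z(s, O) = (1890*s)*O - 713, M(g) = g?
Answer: -4597622929/1303887 ≈ -3526.1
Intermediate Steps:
Z(s, O) = -713 + 1890*O*s (Z(s, O) = 1890*O*s - 713 = -713 + 1890*O*s)
(-2293226 + Z(-1607, 1513))/(1303999 + M(-112)) = (-2293226 + (-713 + 1890*1513*(-1607)))/(1303999 - 112) = (-2293226 + (-713 - 4595328990))/1303887 = (-2293226 - 4595329703)*(1/1303887) = -4597622929*1/1303887 = -4597622929/1303887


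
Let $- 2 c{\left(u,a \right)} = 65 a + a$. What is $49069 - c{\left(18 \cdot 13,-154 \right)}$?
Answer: $43987$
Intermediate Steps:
$c{\left(u,a \right)} = - 33 a$ ($c{\left(u,a \right)} = - \frac{65 a + a}{2} = - \frac{66 a}{2} = - 33 a$)
$49069 - c{\left(18 \cdot 13,-154 \right)} = 49069 - \left(-33\right) \left(-154\right) = 49069 - 5082 = 43987$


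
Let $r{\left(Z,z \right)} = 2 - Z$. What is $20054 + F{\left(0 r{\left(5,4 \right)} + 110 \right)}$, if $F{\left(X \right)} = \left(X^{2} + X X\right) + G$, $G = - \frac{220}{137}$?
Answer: $\frac{6062578}{137} \approx 44252.0$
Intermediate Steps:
$G = - \frac{220}{137}$ ($G = \left(-220\right) \frac{1}{137} = - \frac{220}{137} \approx -1.6058$)
$F{\left(X \right)} = - \frac{220}{137} + 2 X^{2}$ ($F{\left(X \right)} = \left(X^{2} + X X\right) - \frac{220}{137} = \left(X^{2} + X^{2}\right) - \frac{220}{137} = 2 X^{2} - \frac{220}{137} = - \frac{220}{137} + 2 X^{2}$)
$20054 + F{\left(0 r{\left(5,4 \right)} + 110 \right)} = 20054 - \left(\frac{220}{137} - 2 \left(0 \left(2 - 5\right) + 110\right)^{2}\right) = 20054 - \left(\frac{220}{137} - 2 \left(0 \left(-3\right) + 110\right)^{2}\right) = 20054 - \left(\frac{220}{137} - 2 \left(0 + 110\right)^{2}\right) = 20054 - \left(\frac{220}{137} - 2 \cdot 110^{2}\right) = 20054 + \left(- \frac{220}{137} + 2 \cdot 12100\right) = 20054 + \left(- \frac{220}{137} + 24200\right) = 20054 + \frac{3315180}{137} = \frac{6062578}{137}$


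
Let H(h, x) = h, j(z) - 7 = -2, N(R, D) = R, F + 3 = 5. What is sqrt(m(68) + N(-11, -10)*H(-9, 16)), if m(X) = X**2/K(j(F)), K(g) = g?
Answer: sqrt(25595)/5 ≈ 31.997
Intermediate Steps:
F = 2 (F = -3 + 5 = 2)
j(z) = 5 (j(z) = 7 - 2 = 5)
m(X) = X**2/5
sqrt(m(68) + N(-11, -10)*H(-9, 16)) = sqrt((1/5)*68**2 - 11*(-9)) = sqrt((1/5)*4624 + 99) = sqrt(4624/5 + 99) = sqrt(5119/5) = sqrt(25595)/5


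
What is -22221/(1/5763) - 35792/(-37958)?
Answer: -2430443567021/18979 ≈ -1.2806e+8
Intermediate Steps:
-22221/(1/5763) - 35792/(-37958) = -22221/1/5763 - 35792*(-1/37958) = -22221*5763 + 17896/18979 = -128059623 + 17896/18979 = -2430443567021/18979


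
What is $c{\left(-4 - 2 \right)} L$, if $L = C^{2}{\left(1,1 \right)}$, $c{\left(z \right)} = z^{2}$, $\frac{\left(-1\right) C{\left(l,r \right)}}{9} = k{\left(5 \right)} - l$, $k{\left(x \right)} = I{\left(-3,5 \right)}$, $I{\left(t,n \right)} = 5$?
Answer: $46656$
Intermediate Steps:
$k{\left(x \right)} = 5$
$C{\left(l,r \right)} = -45 + 9 l$ ($C{\left(l,r \right)} = - 9 \left(5 - l\right) = -45 + 9 l$)
$L = 1296$ ($L = \left(-45 + 9 \cdot 1\right)^{2} = \left(-45 + 9\right)^{2} = \left(-36\right)^{2} = 1296$)
$c{\left(-4 - 2 \right)} L = \left(-4 - 2\right)^{2} \cdot 1296 = \left(-6\right)^{2} \cdot 1296 = 36 \cdot 1296 = 46656$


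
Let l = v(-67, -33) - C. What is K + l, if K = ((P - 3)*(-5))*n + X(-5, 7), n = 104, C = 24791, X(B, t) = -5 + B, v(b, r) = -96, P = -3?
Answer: -21777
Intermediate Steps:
l = -24887 (l = -96 - 1*24791 = -96 - 24791 = -24887)
K = 3110 (K = ((-3 - 3)*(-5))*104 + (-5 - 5) = -6*(-5)*104 - 10 = 30*104 - 10 = 3120 - 10 = 3110)
K + l = 3110 - 24887 = -21777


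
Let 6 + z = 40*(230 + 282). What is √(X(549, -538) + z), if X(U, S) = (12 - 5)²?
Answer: √20523 ≈ 143.26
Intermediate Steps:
X(U, S) = 49 (X(U, S) = 7² = 49)
z = 20474 (z = -6 + 40*(230 + 282) = -6 + 40*512 = -6 + 20480 = 20474)
√(X(549, -538) + z) = √(49 + 20474) = √20523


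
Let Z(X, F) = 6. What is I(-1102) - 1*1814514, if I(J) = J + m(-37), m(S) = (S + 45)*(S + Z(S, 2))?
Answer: -1815864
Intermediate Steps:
m(S) = (6 + S)*(45 + S) (m(S) = (S + 45)*(S + 6) = (45 + S)*(6 + S) = (6 + S)*(45 + S))
I(J) = -248 + J (I(J) = J + (270 + (-37)² + 51*(-37)) = J + (270 + 1369 - 1887) = J - 248 = -248 + J)
I(-1102) - 1*1814514 = (-248 - 1102) - 1*1814514 = -1350 - 1814514 = -1815864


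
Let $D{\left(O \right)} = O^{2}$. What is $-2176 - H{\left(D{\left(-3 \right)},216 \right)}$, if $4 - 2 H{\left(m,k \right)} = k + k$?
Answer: $-1962$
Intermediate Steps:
$H{\left(m,k \right)} = 2 - k$ ($H{\left(m,k \right)} = 2 - \frac{k + k}{2} = 2 - \frac{2 k}{2} = 2 - k$)
$-2176 - H{\left(D{\left(-3 \right)},216 \right)} = -2176 - \left(2 - 216\right) = -2176 - -214 = -2176 + 214 = -1962$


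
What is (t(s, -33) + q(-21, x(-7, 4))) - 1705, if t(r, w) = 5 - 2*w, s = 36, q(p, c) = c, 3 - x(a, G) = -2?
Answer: -1629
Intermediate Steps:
x(a, G) = 5 (x(a, G) = 3 - 1*(-2) = 3 + 2 = 5)
(t(s, -33) + q(-21, x(-7, 4))) - 1705 = ((5 - 2*(-33)) + 5) - 1705 = ((5 + 66) + 5) - 1705 = (71 + 5) - 1705 = 76 - 1705 = -1629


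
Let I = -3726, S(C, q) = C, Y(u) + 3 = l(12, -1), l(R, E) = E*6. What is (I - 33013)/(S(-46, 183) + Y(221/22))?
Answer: 36739/55 ≈ 667.98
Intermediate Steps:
l(R, E) = 6*E
Y(u) = -9 (Y(u) = -3 + 6*(-1) = -3 - 6 = -9)
(I - 33013)/(S(-46, 183) + Y(221/22)) = (-3726 - 33013)/(-46 - 9) = -36739/(-55) = -36739*(-1/55) = 36739/55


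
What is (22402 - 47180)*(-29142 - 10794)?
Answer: 989534208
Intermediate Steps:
(22402 - 47180)*(-29142 - 10794) = -24778*(-39936) = 989534208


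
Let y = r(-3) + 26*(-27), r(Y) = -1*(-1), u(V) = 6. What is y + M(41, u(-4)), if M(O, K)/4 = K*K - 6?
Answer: -581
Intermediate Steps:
r(Y) = 1
M(O, K) = -24 + 4*K**2 (M(O, K) = 4*(K*K - 6) = 4*(K**2 - 6) = 4*(-6 + K**2) = -24 + 4*K**2)
y = -701 (y = 1 + 26*(-27) = 1 - 702 = -701)
y + M(41, u(-4)) = -701 + (-24 + 4*6**2) = -701 + (-24 + 4*36) = -701 + (-24 + 144) = -701 + 120 = -581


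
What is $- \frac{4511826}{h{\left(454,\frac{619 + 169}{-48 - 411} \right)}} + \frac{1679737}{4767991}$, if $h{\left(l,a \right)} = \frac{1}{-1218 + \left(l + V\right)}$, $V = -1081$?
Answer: $\frac{39690277931769007}{4767991} \approx 8.3243 \cdot 10^{9}$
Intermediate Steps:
$h{\left(l,a \right)} = \frac{1}{-2299 + l}$ ($h{\left(l,a \right)} = \frac{1}{-1218 + \left(l - 1081\right)} = \frac{1}{-1218 + \left(-1081 + l\right)} = \frac{1}{-2299 + l}$)
$- \frac{4511826}{h{\left(454,\frac{619 + 169}{-48 - 411} \right)}} + \frac{1679737}{4767991} = - \frac{4511826}{\frac{1}{-2299 + 454}} + \frac{1679737}{4767991} = - \frac{4511826}{\frac{1}{-1845}} + 1679737 \cdot \frac{1}{4767991} = - \frac{4511826}{- \frac{1}{1845}} + \frac{1679737}{4767991} = \left(-4511826\right) \left(-1845\right) + \frac{1679737}{4767991} = 8324318970 + \frac{1679737}{4767991} = \frac{39690277931769007}{4767991}$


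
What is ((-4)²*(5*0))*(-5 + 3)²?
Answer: 0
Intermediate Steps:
((-4)²*(5*0))*(-5 + 3)² = (16*0)*(-2)² = 0*4 = 0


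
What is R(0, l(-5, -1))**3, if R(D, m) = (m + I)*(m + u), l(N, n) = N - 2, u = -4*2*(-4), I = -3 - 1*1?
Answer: -20796875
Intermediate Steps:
I = -4 (I = -3 - 1 = -4)
u = 32 (u = -8*(-4) = 32)
l(N, n) = -2 + N
R(D, m) = (-4 + m)*(32 + m) (R(D, m) = (m - 4)*(m + 32) = (-4 + m)*(32 + m))
R(0, l(-5, -1))**3 = (-128 + (-2 - 5)**2 + 28*(-2 - 5))**3 = (-128 + (-7)**2 + 28*(-7))**3 = (-128 + 49 - 196)**3 = (-275)**3 = -20796875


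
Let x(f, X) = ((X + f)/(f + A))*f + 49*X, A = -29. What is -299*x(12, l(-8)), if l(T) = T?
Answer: 2006888/17 ≈ 1.1805e+5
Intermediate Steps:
x(f, X) = 49*X + f*(X + f)/(-29 + f) (x(f, X) = ((X + f)/(f - 29))*f + 49*X = ((X + f)/(-29 + f))*f + 49*X = f*(X + f)/(-29 + f) + 49*X = 49*X + f*(X + f)/(-29 + f))
-299*x(12, l(-8)) = -299*(12**2 - 1421*(-8) + 50*(-8)*12)/(-29 + 12) = -299*(144 + 11368 - 4800)/(-17) = -(-299)*6712/17 = -299*(-6712/17) = 2006888/17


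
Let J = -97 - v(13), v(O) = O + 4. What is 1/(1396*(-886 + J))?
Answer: -1/1396000 ≈ -7.1633e-7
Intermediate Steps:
v(O) = 4 + O
J = -114 (J = -97 - (4 + 13) = -97 - 1*17 = -97 - 17 = -114)
1/(1396*(-886 + J)) = 1/(1396*(-886 - 114)) = 1/(1396*(-1000)) = 1/(-1396000) = -1/1396000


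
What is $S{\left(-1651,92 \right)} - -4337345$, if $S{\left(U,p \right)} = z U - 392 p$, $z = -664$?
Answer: $5397545$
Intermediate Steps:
$S{\left(U,p \right)} = - 664 U - 392 p$
$S{\left(-1651,92 \right)} - -4337345 = \left(\left(-664\right) \left(-1651\right) - 36064\right) - -4337345 = \left(1096264 - 36064\right) + 4337345 = 1060200 + 4337345 = 5397545$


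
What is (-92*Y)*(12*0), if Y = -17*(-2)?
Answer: 0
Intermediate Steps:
Y = 34
(-92*Y)*(12*0) = (-92*34)*(12*0) = -3128*0 = 0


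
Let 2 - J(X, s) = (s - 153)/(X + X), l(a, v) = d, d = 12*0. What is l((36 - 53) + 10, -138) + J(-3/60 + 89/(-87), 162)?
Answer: 11564/1867 ≈ 6.1939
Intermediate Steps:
d = 0
l(a, v) = 0
J(X, s) = 2 - (-153 + s)/(2*X) (J(X, s) = 2 - (s - 153)/(X + X) = 2 - (-153 + s)/(2*X))
l((36 - 53) + 10, -138) + J(-3/60 + 89/(-87), 162) = 0 + (153 - 1*162 + 4*(-3/60 + 89/(-87)))/(2*(-3/60 + 89/(-87))) = 0 + (153 - 162 + 4*(-3*1/60 + 89*(-1/87)))/(2*(-3*1/60 + 89*(-1/87))) = 0 + (153 - 162 + 4*(-1/20 - 89/87))/(2*(-1/20 - 89/87)) = 0 + (153 - 162 + 4*(-1867/1740))/(2*(-1867/1740)) = 0 + (½)*(-1740/1867)*(153 - 162 - 1867/435) = 0 + (½)*(-1740/1867)*(-5782/435) = 0 + 11564/1867 = 11564/1867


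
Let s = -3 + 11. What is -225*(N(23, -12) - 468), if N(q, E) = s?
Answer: 103500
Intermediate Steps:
s = 8
N(q, E) = 8
-225*(N(23, -12) - 468) = -225*(8 - 468) = -225*(-460) = 103500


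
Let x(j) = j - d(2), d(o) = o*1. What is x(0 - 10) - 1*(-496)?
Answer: 484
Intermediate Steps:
d(o) = o
x(j) = -2 + j (x(j) = j - 1*2 = j - 2 = -2 + j)
x(0 - 10) - 1*(-496) = (-2 + (0 - 10)) - 1*(-496) = (-2 - 10) + 496 = -12 + 496 = 484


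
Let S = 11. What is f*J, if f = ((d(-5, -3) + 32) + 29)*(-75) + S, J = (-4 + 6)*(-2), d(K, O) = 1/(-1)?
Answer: 17956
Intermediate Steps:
d(K, O) = -1
J = -4 (J = 2*(-2) = -4)
f = -4489 (f = ((-1 + 32) + 29)*(-75) + 11 = (31 + 29)*(-75) + 11 = 60*(-75) + 11 = -4500 + 11 = -4489)
f*J = -4489*(-4) = 17956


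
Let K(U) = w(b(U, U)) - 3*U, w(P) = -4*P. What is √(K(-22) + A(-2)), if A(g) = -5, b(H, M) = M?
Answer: √149 ≈ 12.207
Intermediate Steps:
K(U) = -7*U (K(U) = -4*U - 3*U = -7*U)
√(K(-22) + A(-2)) = √(-7*(-22) - 5) = √(154 - 5) = √149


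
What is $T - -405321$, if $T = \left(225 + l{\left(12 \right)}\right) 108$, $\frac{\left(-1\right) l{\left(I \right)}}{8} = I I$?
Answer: $305205$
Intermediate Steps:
$l{\left(I \right)} = - 8 I^{2}$ ($l{\left(I \right)} = - 8 I I = - 8 I^{2}$)
$T = -100116$ ($T = \left(225 - 8 \cdot 12^{2}\right) 108 = \left(225 - 1152\right) 108 = \left(-927\right) 108 = -100116$)
$T - -405321 = -100116 - -405321 = -100116 + 405321 = 305205$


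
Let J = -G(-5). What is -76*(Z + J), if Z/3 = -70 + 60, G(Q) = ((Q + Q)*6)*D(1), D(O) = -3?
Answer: 15960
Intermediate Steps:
G(Q) = -36*Q (G(Q) = ((Q + Q)*6)*(-3) = ((2*Q)*6)*(-3) = (12*Q)*(-3) = -36*Q)
Z = -30 (Z = 3*(-70 + 60) = 3*(-10) = -30)
J = -180 (J = -(-36)*(-5) = -1*180 = -180)
-76*(Z + J) = -76*(-30 - 180) = -76*(-210) = 15960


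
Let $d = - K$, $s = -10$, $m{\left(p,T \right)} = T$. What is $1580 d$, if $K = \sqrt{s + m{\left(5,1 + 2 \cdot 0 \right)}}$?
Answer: $- 4740 i \approx - 4740.0 i$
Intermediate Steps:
$K = 3 i$ ($K = \sqrt{-10 + \left(1 + 2 \cdot 0\right)} = \sqrt{-10 + \left(1 + 0\right)} = \sqrt{-10 + 1} = \sqrt{-9} = 3 i \approx 3.0 i$)
$d = - 3 i \approx - 3.0 i$
$1580 d = 1580 \left(- 3 i\right) = - 4740 i$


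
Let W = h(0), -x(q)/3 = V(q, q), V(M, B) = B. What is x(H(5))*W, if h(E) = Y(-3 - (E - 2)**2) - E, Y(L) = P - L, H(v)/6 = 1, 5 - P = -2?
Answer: -252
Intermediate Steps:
P = 7 (P = 5 - 1*(-2) = 5 + 2 = 7)
H(v) = 6 (H(v) = 6*1 = 6)
x(q) = -3*q
Y(L) = 7 - L
h(E) = 10 + (-2 + E)**2 - E (h(E) = (7 - (-3 - (E - 2)**2)) - E = (7 - (-3 - (-2 + E)**2)) - E = (7 + (3 + (-2 + E)**2)) - E = (10 + (-2 + E)**2) - E = 10 + (-2 + E)**2 - E)
W = 14 (W = 10 + (-2 + 0)**2 - 1*0 = 10 + (-2)**2 + 0 = 10 + 4 + 0 = 14)
x(H(5))*W = -3*6*14 = -18*14 = -252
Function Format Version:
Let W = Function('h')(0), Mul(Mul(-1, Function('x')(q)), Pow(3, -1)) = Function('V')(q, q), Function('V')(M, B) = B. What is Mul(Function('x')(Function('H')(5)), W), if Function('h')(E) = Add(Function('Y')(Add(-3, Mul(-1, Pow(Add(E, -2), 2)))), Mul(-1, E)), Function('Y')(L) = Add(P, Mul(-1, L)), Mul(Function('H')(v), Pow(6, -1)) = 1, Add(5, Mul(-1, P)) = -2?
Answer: -252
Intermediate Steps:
P = 7 (P = Add(5, Mul(-1, -2)) = Add(5, 2) = 7)
Function('H')(v) = 6 (Function('H')(v) = Mul(6, 1) = 6)
Function('x')(q) = Mul(-3, q)
Function('Y')(L) = Add(7, Mul(-1, L))
Function('h')(E) = Add(10, Pow(Add(-2, E), 2), Mul(-1, E)) (Function('h')(E) = Add(Add(7, Mul(-1, Add(-3, Mul(-1, Pow(Add(E, -2), 2))))), Mul(-1, E)) = Add(Add(7, Mul(-1, Add(-3, Mul(-1, Pow(Add(-2, E), 2))))), Mul(-1, E)) = Add(Add(7, Add(3, Pow(Add(-2, E), 2))), Mul(-1, E)) = Add(Add(10, Pow(Add(-2, E), 2)), Mul(-1, E)) = Add(10, Pow(Add(-2, E), 2), Mul(-1, E)))
W = 14 (W = Add(10, Pow(Add(-2, 0), 2), Mul(-1, 0)) = Add(10, Pow(-2, 2), 0) = Add(10, 4, 0) = 14)
Mul(Function('x')(Function('H')(5)), W) = Mul(Mul(-3, 6), 14) = Mul(-18, 14) = -252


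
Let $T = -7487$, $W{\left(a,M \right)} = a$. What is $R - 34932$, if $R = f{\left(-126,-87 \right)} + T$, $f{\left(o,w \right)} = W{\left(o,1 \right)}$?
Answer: $-42545$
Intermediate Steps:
$f{\left(o,w \right)} = o$
$R = -7613$ ($R = -126 - 7487 = -7613$)
$R - 34932 = -7613 - 34932 = -42545$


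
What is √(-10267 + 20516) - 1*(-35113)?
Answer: 35113 + √10249 ≈ 35214.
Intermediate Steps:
√(-10267 + 20516) - 1*(-35113) = √10249 + 35113 = 35113 + √10249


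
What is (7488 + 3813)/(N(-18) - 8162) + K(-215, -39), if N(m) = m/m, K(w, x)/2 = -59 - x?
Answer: -337741/8161 ≈ -41.385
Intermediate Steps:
K(w, x) = -118 - 2*x (K(w, x) = 2*(-59 - x) = -118 - 2*x)
N(m) = 1
(7488 + 3813)/(N(-18) - 8162) + K(-215, -39) = (7488 + 3813)/(1 - 8162) + (-118 - 2*(-39)) = 11301/(-8161) + (-118 + 78) = 11301*(-1/8161) - 40 = -11301/8161 - 40 = -337741/8161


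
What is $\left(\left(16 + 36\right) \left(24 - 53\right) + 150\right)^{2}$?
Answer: $1844164$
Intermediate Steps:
$\left(\left(16 + 36\right) \left(24 - 53\right) + 150\right)^{2} = \left(52 \left(-29\right) + 150\right)^{2} = \left(-1508 + 150\right)^{2} = \left(-1358\right)^{2} = 1844164$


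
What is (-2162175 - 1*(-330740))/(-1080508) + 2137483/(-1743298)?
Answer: 441584745633/941823717692 ≈ 0.46886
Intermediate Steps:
(-2162175 - 1*(-330740))/(-1080508) + 2137483/(-1743298) = (-2162175 + 330740)*(-1/1080508) + 2137483*(-1/1743298) = -1831435*(-1/1080508) - 2137483/1743298 = 1831435/1080508 - 2137483/1743298 = 441584745633/941823717692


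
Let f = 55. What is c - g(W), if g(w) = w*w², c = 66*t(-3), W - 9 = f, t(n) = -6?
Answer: -262540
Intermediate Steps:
W = 64 (W = 9 + 55 = 64)
c = -396 (c = 66*(-6) = -396)
g(w) = w³
c - g(W) = -396 - 1*64³ = -396 - 1*262144 = -396 - 262144 = -262540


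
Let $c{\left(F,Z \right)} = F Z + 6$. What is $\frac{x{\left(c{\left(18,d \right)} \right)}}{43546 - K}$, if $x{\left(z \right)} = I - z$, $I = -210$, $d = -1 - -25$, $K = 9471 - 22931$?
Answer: $- \frac{36}{3167} \approx -0.011367$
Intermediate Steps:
$K = -13460$
$d = 24$ ($d = -1 + 25 = 24$)
$c{\left(F,Z \right)} = 6 + F Z$
$x{\left(z \right)} = -210 - z$
$\frac{x{\left(c{\left(18,d \right)} \right)}}{43546 - K} = \frac{-210 - \left(6 + 18 \cdot 24\right)}{43546 - -13460} = \frac{-210 - \left(6 + 432\right)}{43546 + 13460} = \frac{-210 - 438}{57006} = \left(-210 - 438\right) \frac{1}{57006} = \left(-648\right) \frac{1}{57006} = - \frac{36}{3167}$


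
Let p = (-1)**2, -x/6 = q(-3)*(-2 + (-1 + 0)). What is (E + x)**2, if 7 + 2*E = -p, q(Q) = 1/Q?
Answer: 100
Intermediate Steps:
x = -6 (x = -6*(-2 + (-1 + 0))/(-3) = -(-2)*(-2 - 1) = -(-2)*(-3) = -6*1 = -6)
p = 1
E = -4 (E = -7/2 + (-1*1)/2 = -7/2 + (1/2)*(-1) = -7/2 - 1/2 = -4)
(E + x)**2 = (-4 - 6)**2 = (-10)**2 = 100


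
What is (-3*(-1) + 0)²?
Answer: 9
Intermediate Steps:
(-3*(-1) + 0)² = (3 + 0)² = 3² = 9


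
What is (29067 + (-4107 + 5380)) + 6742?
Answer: 37082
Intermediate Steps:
(29067 + (-4107 + 5380)) + 6742 = (29067 + 1273) + 6742 = 30340 + 6742 = 37082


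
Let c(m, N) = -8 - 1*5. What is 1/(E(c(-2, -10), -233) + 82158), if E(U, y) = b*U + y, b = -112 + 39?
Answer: 1/82874 ≈ 1.2067e-5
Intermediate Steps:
c(m, N) = -13 (c(m, N) = -8 - 5 = -13)
b = -73
E(U, y) = y - 73*U (E(U, y) = -73*U + y = y - 73*U)
1/(E(c(-2, -10), -233) + 82158) = 1/((-233 - 73*(-13)) + 82158) = 1/((-233 + 949) + 82158) = 1/(716 + 82158) = 1/82874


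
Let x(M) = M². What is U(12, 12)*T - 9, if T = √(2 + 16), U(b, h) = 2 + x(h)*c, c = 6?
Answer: -9 + 2598*√2 ≈ 3665.1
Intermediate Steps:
U(b, h) = 2 + 6*h² (U(b, h) = 2 + h²*6 = 2 + 6*h²)
T = 3*√2 (T = √18 = 3*√2 ≈ 4.2426)
U(12, 12)*T - 9 = (2 + 6*12²)*(3*√2) - 9 = (2 + 6*144)*(3*√2) - 9 = (2 + 864)*(3*√2) - 9 = 866*(3*√2) - 9 = 2598*√2 - 9 = -9 + 2598*√2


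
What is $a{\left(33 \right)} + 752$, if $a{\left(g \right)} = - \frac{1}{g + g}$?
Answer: $\frac{49631}{66} \approx 751.98$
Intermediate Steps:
$a{\left(g \right)} = - \frac{1}{2 g}$
$a{\left(33 \right)} + 752 = - \frac{1}{2 \cdot 33} + 752 = \left(- \frac{1}{2}\right) \frac{1}{33} + 752 = - \frac{1}{66} + 752 = \frac{49631}{66}$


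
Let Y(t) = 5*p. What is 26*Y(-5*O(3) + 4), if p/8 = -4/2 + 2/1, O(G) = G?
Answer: 0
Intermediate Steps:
p = 0 (p = 8*(-4/2 + 2/1) = 8*(-4*1/2 + 2*1) = 8*(-2 + 2) = 8*0 = 0)
Y(t) = 0 (Y(t) = 5*0 = 0)
26*Y(-5*O(3) + 4) = 26*0 = 0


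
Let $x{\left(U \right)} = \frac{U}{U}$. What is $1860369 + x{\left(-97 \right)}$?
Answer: $1860370$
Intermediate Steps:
$x{\left(U \right)} = 1$
$1860369 + x{\left(-97 \right)} = 1860369 + 1 = 1860370$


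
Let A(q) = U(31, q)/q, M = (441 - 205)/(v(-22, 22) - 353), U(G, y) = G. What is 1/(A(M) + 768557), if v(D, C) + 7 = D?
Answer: 118/90683805 ≈ 1.3012e-6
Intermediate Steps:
v(D, C) = -7 + D
M = -118/191 (M = (441 - 205)/((-7 - 22) - 353) = 236/(-29 - 353) = 236/(-382) = 236*(-1/382) = -118/191 ≈ -0.61780)
A(q) = 31/q
1/(A(M) + 768557) = 1/(31/(-118/191) + 768557) = 1/(31*(-191/118) + 768557) = 1/(-5921/118 + 768557) = 1/(90683805/118) = 118/90683805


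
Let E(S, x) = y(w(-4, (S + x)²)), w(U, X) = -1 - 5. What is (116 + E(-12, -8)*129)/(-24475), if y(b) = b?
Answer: 658/24475 ≈ 0.026885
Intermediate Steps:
w(U, X) = -6
E(S, x) = -6
(116 + E(-12, -8)*129)/(-24475) = (116 - 6*129)/(-24475) = (116 - 774)*(-1/24475) = -658*(-1/24475) = 658/24475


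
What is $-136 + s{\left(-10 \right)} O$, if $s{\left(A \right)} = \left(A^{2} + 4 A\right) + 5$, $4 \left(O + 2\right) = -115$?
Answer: $- \frac{8539}{4} \approx -2134.8$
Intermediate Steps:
$O = - \frac{123}{4}$ ($O = -2 + \frac{1}{4} \left(-115\right) = -2 - \frac{115}{4} = - \frac{123}{4} \approx -30.75$)
$s{\left(A \right)} = 5 + A^{2} + 4 A$
$-136 + s{\left(-10 \right)} O = -136 + \left(5 + \left(-10\right)^{2} + 4 \left(-10\right)\right) \left(- \frac{123}{4}\right) = -136 + \left(5 + 100 - 40\right) \left(- \frac{123}{4}\right) = -136 + 65 \left(- \frac{123}{4}\right) = -136 - \frac{7995}{4} = - \frac{8539}{4}$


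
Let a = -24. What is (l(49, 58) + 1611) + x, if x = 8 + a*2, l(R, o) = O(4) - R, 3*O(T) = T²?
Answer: 4582/3 ≈ 1527.3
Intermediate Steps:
O(T) = T²/3
l(R, o) = 16/3 - R (l(R, o) = (⅓)*4² - R = (⅓)*16 - R = 16/3 - R)
x = -40 (x = 8 - 24*2 = 8 - 48 = -40)
(l(49, 58) + 1611) + x = ((16/3 - 1*49) + 1611) - 40 = ((16/3 - 49) + 1611) - 40 = (-131/3 + 1611) - 40 = 4702/3 - 40 = 4582/3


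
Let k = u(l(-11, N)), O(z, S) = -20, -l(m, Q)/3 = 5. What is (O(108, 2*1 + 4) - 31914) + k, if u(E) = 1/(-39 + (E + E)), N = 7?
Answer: -2203447/69 ≈ -31934.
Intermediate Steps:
l(m, Q) = -15 (l(m, Q) = -3*5 = -15)
u(E) = 1/(-39 + 2*E)
k = -1/69 (k = 1/(-39 + 2*(-15)) = 1/(-39 - 30) = 1/(-69) = -1/69 ≈ -0.014493)
(O(108, 2*1 + 4) - 31914) + k = (-20 - 31914) - 1/69 = -31934 - 1/69 = -2203447/69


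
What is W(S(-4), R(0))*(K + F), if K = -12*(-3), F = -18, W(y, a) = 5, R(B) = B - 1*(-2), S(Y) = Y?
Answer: 90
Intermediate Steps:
R(B) = 2 + B (R(B) = B + 2 = 2 + B)
K = 36 (K = -4*(-9) = 36)
W(S(-4), R(0))*(K + F) = 5*(36 - 18) = 5*18 = 90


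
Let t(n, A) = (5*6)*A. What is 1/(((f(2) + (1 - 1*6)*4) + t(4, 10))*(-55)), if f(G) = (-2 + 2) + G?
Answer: -1/15510 ≈ -6.4475e-5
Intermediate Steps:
t(n, A) = 30*A
f(G) = G (f(G) = 0 + G = G)
1/(((f(2) + (1 - 1*6)*4) + t(4, 10))*(-55)) = 1/(((2 + (1 - 1*6)*4) + 30*10)*(-55)) = 1/(((2 + (1 - 6)*4) + 300)*(-55)) = 1/(((2 - 5*4) + 300)*(-55)) = 1/(((2 - 20) + 300)*(-55)) = 1/((-18 + 300)*(-55)) = 1/(282*(-55)) = 1/(-15510) = -1/15510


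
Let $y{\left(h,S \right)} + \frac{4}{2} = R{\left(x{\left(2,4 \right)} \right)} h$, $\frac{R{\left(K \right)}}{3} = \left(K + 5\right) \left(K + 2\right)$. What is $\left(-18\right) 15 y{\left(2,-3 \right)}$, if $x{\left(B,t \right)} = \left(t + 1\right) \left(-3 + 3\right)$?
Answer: $-15660$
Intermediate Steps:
$x{\left(B,t \right)} = 0$ ($x{\left(B,t \right)} = \left(1 + t\right) 0 = 0$)
$R{\left(K \right)} = 3 \left(2 + K\right) \left(5 + K\right)$ ($R{\left(K \right)} = 3 \left(K + 5\right) \left(K + 2\right) = 3 \left(5 + K\right) \left(2 + K\right) = 3 \left(2 + K\right) \left(5 + K\right)$)
$y{\left(h,S \right)} = -2 + 30 h$ ($y{\left(h,S \right)} = -2 + \left(30 + 3 \cdot 0^{2} + 21 \cdot 0\right) h = -2 + \left(30 + 3 \cdot 0 + 0\right) h = -2 + \left(30 + 0 + 0\right) h = -2 + 30 h$)
$\left(-18\right) 15 y{\left(2,-3 \right)} = \left(-18\right) 15 \left(-2 + 30 \cdot 2\right) = - 270 \left(-2 + 60\right) = \left(-270\right) 58 = -15660$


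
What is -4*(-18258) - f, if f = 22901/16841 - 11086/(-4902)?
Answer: 3014413636298/41277291 ≈ 73028.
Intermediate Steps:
f = 149480014/41277291 (f = 22901*(1/16841) - 11086*(-1/4902) = 22901/16841 + 5543/2451 = 149480014/41277291 ≈ 3.6214)
-4*(-18258) - f = -4*(-18258) - 1*149480014/41277291 = 73032 - 149480014/41277291 = 3014413636298/41277291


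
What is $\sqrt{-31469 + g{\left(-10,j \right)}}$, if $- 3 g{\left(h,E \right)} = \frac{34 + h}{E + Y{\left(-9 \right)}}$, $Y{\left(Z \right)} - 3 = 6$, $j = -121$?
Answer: $\frac{i \sqrt{6167910}}{14} \approx 177.39 i$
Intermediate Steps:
$Y{\left(Z \right)} = 9$ ($Y{\left(Z \right)} = 3 + 6 = 9$)
$g{\left(h,E \right)} = - \frac{34 + h}{3 \left(9 + E\right)}$ ($g{\left(h,E \right)} = - \frac{\left(34 + h\right) \frac{1}{E + 9}}{3} = - \frac{\left(34 + h\right) \frac{1}{9 + E}}{3} = - \frac{\frac{1}{9 + E} \left(34 + h\right)}{3} = - \frac{34 + h}{3 \left(9 + E\right)}$)
$\sqrt{-31469 + g{\left(-10,j \right)}} = \sqrt{-31469 + \frac{-34 - -10}{3 \left(9 - 121\right)}} = \sqrt{-31469 + \frac{-34 + 10}{3 \left(-112\right)}} = \sqrt{-31469 + \frac{1}{3} \left(- \frac{1}{112}\right) \left(-24\right)} = \sqrt{-31469 + \frac{1}{14}} = \sqrt{- \frac{440565}{14}} = \frac{i \sqrt{6167910}}{14}$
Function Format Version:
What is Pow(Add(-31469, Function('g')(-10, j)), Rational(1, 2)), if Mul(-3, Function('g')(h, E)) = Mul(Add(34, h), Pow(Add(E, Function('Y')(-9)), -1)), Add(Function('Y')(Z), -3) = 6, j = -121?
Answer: Mul(Rational(1, 14), I, Pow(6167910, Rational(1, 2))) ≈ Mul(177.39, I)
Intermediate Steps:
Function('Y')(Z) = 9 (Function('Y')(Z) = Add(3, 6) = 9)
Function('g')(h, E) = Mul(Rational(-1, 3), Pow(Add(9, E), -1), Add(34, h)) (Function('g')(h, E) = Mul(Rational(-1, 3), Mul(Add(34, h), Pow(Add(E, 9), -1))) = Mul(Rational(-1, 3), Mul(Add(34, h), Pow(Add(9, E), -1))) = Mul(Rational(-1, 3), Mul(Pow(Add(9, E), -1), Add(34, h))) = Mul(Rational(-1, 3), Pow(Add(9, E), -1), Add(34, h)))
Pow(Add(-31469, Function('g')(-10, j)), Rational(1, 2)) = Pow(Add(-31469, Mul(Rational(1, 3), Pow(Add(9, -121), -1), Add(-34, Mul(-1, -10)))), Rational(1, 2)) = Pow(Add(-31469, Mul(Rational(1, 3), Pow(-112, -1), Add(-34, 10))), Rational(1, 2)) = Pow(Add(-31469, Mul(Rational(1, 3), Rational(-1, 112), -24)), Rational(1, 2)) = Pow(Add(-31469, Rational(1, 14)), Rational(1, 2)) = Pow(Rational(-440565, 14), Rational(1, 2)) = Mul(Rational(1, 14), I, Pow(6167910, Rational(1, 2)))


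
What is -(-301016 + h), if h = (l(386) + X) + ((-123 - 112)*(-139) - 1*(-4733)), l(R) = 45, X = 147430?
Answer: 116143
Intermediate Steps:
h = 184873 (h = (45 + 147430) + ((-123 - 112)*(-139) - 1*(-4733)) = 147475 + (-235*(-139) + 4733) = 147475 + (32665 + 4733) = 147475 + 37398 = 184873)
-(-301016 + h) = -(-301016 + 184873) = -1*(-116143) = 116143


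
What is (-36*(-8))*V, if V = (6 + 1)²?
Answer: 14112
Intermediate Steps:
V = 49 (V = 7² = 49)
(-36*(-8))*V = -36*(-8)*49 = 288*49 = 14112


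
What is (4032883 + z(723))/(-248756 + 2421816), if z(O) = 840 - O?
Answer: 201650/108653 ≈ 1.8559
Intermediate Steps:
(4032883 + z(723))/(-248756 + 2421816) = (4032883 + (840 - 1*723))/(-248756 + 2421816) = (4032883 + (840 - 723))/2173060 = (4032883 + 117)*(1/2173060) = 4033000*(1/2173060) = 201650/108653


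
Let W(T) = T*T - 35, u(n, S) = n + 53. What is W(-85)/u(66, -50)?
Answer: 7190/119 ≈ 60.420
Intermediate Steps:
u(n, S) = 53 + n
W(T) = -35 + T² (W(T) = T² - 35 = -35 + T²)
W(-85)/u(66, -50) = (-35 + (-85)²)/(53 + 66) = (-35 + 7225)/119 = 7190*(1/119) = 7190/119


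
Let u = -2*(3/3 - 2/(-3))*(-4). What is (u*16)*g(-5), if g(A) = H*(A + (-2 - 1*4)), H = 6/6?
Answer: -7040/3 ≈ -2346.7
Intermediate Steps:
H = 1 (H = 6*(1/6) = 1)
g(A) = -6 + A (g(A) = 1*(A + (-2 - 1*4)) = 1*(A + (-2 - 4)) = 1*(A - 6) = 1*(-6 + A) = -6 + A)
u = 40/3 (u = -2*(3*(1/3) - 2*(-1/3))*(-4) = -2*(1 + 2/3)*(-4) = -2*5/3*(-4) = -10/3*(-4) = 40/3 ≈ 13.333)
(u*16)*g(-5) = ((40/3)*16)*(-6 - 5) = (640/3)*(-11) = -7040/3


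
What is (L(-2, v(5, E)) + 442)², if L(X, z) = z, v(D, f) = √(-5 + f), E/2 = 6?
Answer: (442 + √7)² ≈ 1.9771e+5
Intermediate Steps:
E = 12 (E = 2*6 = 12)
(L(-2, v(5, E)) + 442)² = (√(-5 + 12) + 442)² = (√7 + 442)² = (442 + √7)²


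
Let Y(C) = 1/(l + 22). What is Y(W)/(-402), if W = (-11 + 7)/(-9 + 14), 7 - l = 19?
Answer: -1/4020 ≈ -0.00024876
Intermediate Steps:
l = -12 (l = 7 - 1*19 = 7 - 19 = -12)
W = -⅘ (W = -4/5 = -4*⅕ = -⅘ ≈ -0.80000)
Y(C) = ⅒ (Y(C) = 1/(-12 + 22) = 1/10 = ⅒)
Y(W)/(-402) = (⅒)/(-402) = (⅒)*(-1/402) = -1/4020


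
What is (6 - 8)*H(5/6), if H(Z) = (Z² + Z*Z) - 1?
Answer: -7/9 ≈ -0.77778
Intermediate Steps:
H(Z) = -1 + 2*Z² (H(Z) = (Z² + Z²) - 1 = 2*Z² - 1 = -1 + 2*Z²)
(6 - 8)*H(5/6) = (6 - 8)*(-1 + 2*(5/6)²) = -2*(-1 + 2*(5*(⅙))²) = -2*(-1 + 2*(⅚)²) = -2*(-1 + 2*(25/36)) = -2*(-1 + 25/18) = -2*7/18 = -7/9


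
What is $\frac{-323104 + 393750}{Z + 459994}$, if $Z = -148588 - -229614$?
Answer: $\frac{35323}{270510} \approx 0.13058$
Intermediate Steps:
$Z = 81026$ ($Z = -148588 + 229614 = 81026$)
$\frac{-323104 + 393750}{Z + 459994} = \frac{-323104 + 393750}{81026 + 459994} = \frac{70646}{541020} = 70646 \cdot \frac{1}{541020} = \frac{35323}{270510}$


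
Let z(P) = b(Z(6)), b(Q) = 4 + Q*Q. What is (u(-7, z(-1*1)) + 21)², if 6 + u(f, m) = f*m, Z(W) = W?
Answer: 70225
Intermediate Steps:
b(Q) = 4 + Q²
z(P) = 40 (z(P) = 4 + 6² = 4 + 36 = 40)
u(f, m) = -6 + f*m
(u(-7, z(-1*1)) + 21)² = ((-6 - 7*40) + 21)² = ((-6 - 280) + 21)² = (-286 + 21)² = (-265)² = 70225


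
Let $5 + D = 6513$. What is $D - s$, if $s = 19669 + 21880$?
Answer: $-35041$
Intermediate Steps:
$D = 6508$ ($D = -5 + 6513 = 6508$)
$s = 41549$
$D - s = 6508 - 41549 = -35041$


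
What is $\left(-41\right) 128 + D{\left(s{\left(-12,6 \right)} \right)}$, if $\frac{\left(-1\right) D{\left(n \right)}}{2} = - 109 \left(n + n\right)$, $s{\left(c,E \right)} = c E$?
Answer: $-36640$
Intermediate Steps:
$s{\left(c,E \right)} = E c$
$D{\left(n \right)} = 436 n$ ($D{\left(n \right)} = - 2 \left(- 109 \left(n + n\right)\right) = - 2 \left(- 109 \cdot 2 n\right) = - 2 \left(- 218 n\right) = 436 n$)
$\left(-41\right) 128 + D{\left(s{\left(-12,6 \right)} \right)} = \left(-41\right) 128 + 436 \cdot 6 \left(-12\right) = -5248 + 436 \left(-72\right) = -5248 - 31392 = -36640$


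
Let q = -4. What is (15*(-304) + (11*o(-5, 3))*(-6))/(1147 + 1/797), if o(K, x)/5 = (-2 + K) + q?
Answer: -24707/30472 ≈ -0.81081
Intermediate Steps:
o(K, x) = -30 + 5*K (o(K, x) = 5*((-2 + K) - 4) = 5*(-6 + K) = -30 + 5*K)
(15*(-304) + (11*o(-5, 3))*(-6))/(1147 + 1/797) = (15*(-304) + (11*(-30 + 5*(-5)))*(-6))/(1147 + 1/797) = (-4560 + (11*(-30 - 25))*(-6))/(1147 + 1/797) = (-4560 + (11*(-55))*(-6))/(914160/797) = (-4560 - 605*(-6))*(797/914160) = (-4560 + 3630)*(797/914160) = -930*797/914160 = -24707/30472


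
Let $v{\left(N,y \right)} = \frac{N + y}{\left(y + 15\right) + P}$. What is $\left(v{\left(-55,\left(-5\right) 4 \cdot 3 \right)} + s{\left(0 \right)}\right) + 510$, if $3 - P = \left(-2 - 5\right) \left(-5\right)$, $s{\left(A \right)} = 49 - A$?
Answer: $\frac{43158}{77} \approx 560.49$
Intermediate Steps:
$P = -32$ ($P = 3 - \left(-2 - 5\right) \left(-5\right) = 3 - \left(-7\right) \left(-5\right) = 3 - 35 = -32$)
$v{\left(N,y \right)} = \frac{N + y}{-17 + y}$ ($v{\left(N,y \right)} = \frac{N + y}{\left(y + 15\right) - 32} = \frac{N + y}{\left(15 + y\right) - 32} = \frac{N + y}{-17 + y}$)
$\left(v{\left(-55,\left(-5\right) 4 \cdot 3 \right)} + s{\left(0 \right)}\right) + 510 = \left(\frac{-55 + \left(-5\right) 4 \cdot 3}{-17 + \left(-5\right) 4 \cdot 3} + \left(49 - 0\right)\right) + 510 = \left(\frac{-55 - 60}{-17 - 60} + \left(49 + 0\right)\right) + 510 = \left(\frac{-55 - 60}{-17 - 60} + 49\right) + 510 = \left(\frac{1}{-77} \left(-115\right) + 49\right) + 510 = \left(\left(- \frac{1}{77}\right) \left(-115\right) + 49\right) + 510 = \left(\frac{115}{77} + 49\right) + 510 = \frac{3888}{77} + 510 = \frac{43158}{77}$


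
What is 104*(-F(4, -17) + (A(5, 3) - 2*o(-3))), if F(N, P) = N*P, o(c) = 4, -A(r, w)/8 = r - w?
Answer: 4576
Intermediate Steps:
A(r, w) = -8*r + 8*w (A(r, w) = -8*(r - w) = -8*r + 8*w)
104*(-F(4, -17) + (A(5, 3) - 2*o(-3))) = 104*(-4*(-17) + ((-8*5 + 8*3) - 2*4)) = 104*(-1*(-68) + ((-40 + 24) - 8)) = 104*(68 + (-16 - 8)) = 104*(68 - 24) = 104*44 = 4576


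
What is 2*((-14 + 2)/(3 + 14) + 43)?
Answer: 1438/17 ≈ 84.588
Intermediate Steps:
2*((-14 + 2)/(3 + 14) + 43) = 2*(-12/17 + 43) = 2*(719/17) = 1438/17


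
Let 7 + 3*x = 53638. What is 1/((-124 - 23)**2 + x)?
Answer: 1/39486 ≈ 2.5325e-5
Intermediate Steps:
x = 17877 (x = -7/3 + (1/3)*53638 = -7/3 + 53638/3 = 17877)
1/((-124 - 23)**2 + x) = 1/((-124 - 23)**2 + 17877) = 1/((-147)**2 + 17877) = 1/(21609 + 17877) = 1/39486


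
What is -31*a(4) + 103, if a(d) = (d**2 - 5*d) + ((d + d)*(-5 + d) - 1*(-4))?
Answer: 351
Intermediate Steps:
a(d) = 4 + d**2 - 5*d + 2*d*(-5 + d) (a(d) = (d**2 - 5*d) + ((2*d)*(-5 + d) + 4) = (d**2 - 5*d) + (2*d*(-5 + d) + 4) = (d**2 - 5*d) + (4 + 2*d*(-5 + d)) = 4 + d**2 - 5*d + 2*d*(-5 + d))
-31*a(4) + 103 = -31*(4 - 15*4 + 3*4**2) + 103 = -31*(4 - 60 + 3*16) + 103 = -31*(4 - 60 + 48) + 103 = -31*(-8) + 103 = 248 + 103 = 351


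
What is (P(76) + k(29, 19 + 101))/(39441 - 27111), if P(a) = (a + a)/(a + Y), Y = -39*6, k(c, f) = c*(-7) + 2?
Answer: -3191/194814 ≈ -0.016380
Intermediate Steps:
k(c, f) = 2 - 7*c (k(c, f) = -7*c + 2 = 2 - 7*c)
Y = -234
P(a) = 2*a/(-234 + a) (P(a) = (a + a)/(a - 234) = (2*a)/(-234 + a) = 2*a/(-234 + a))
(P(76) + k(29, 19 + 101))/(39441 - 27111) = (2*76/(-234 + 76) + (2 - 7*29))/(39441 - 27111) = (2*76/(-158) + (2 - 203))/12330 = (2*76*(-1/158) - 201)*(1/12330) = (-76/79 - 201)*(1/12330) = -15955/79*1/12330 = -3191/194814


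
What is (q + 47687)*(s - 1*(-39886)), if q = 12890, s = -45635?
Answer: -348257173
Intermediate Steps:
(q + 47687)*(s - 1*(-39886)) = (12890 + 47687)*(-45635 - 1*(-39886)) = 60577*(-45635 + 39886) = 60577*(-5749) = -348257173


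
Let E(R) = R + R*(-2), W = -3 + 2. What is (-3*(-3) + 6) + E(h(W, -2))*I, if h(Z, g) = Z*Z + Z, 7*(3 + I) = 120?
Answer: 15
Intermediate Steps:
I = 99/7 (I = -3 + (⅐)*120 = -3 + 120/7 = 99/7 ≈ 14.143)
W = -1
h(Z, g) = Z + Z² (h(Z, g) = Z² + Z = Z + Z²)
E(R) = -R (E(R) = R - 2*R = -R)
(-3*(-3) + 6) + E(h(W, -2))*I = (-3*(-3) + 6) - (-1)*(1 - 1)*(99/7) = (9 + 6) - (-1)*0*(99/7) = 15 - 1*0*(99/7) = 15 + 0*(99/7) = 15 + 0 = 15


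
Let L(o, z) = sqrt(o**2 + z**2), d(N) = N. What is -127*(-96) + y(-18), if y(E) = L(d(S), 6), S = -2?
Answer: 12192 + 2*sqrt(10) ≈ 12198.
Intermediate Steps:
y(E) = 2*sqrt(10) (y(E) = sqrt((-2)**2 + 6**2) = sqrt(4 + 36) = sqrt(40) = 2*sqrt(10))
-127*(-96) + y(-18) = -127*(-96) + 2*sqrt(10) = 12192 + 2*sqrt(10)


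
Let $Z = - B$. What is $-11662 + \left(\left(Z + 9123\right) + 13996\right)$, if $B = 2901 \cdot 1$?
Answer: $8556$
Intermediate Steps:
$B = 2901$
$Z = -2901$ ($Z = \left(-1\right) 2901 = -2901$)
$-11662 + \left(\left(Z + 9123\right) + 13996\right) = -11662 + \left(\left(-2901 + 9123\right) + 13996\right) = -11662 + \left(6222 + 13996\right) = -11662 + 20218 = 8556$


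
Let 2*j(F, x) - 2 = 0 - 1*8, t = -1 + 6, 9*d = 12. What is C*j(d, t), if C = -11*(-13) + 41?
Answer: -552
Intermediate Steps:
d = 4/3 (d = (⅑)*12 = 4/3 ≈ 1.3333)
t = 5
j(F, x) = -3 (j(F, x) = 1 + (0 - 1*8)/2 = 1 + (0 - 8)/2 = 1 + (½)*(-8) = 1 - 4 = -3)
C = 184 (C = 143 + 41 = 184)
C*j(d, t) = 184*(-3) = -552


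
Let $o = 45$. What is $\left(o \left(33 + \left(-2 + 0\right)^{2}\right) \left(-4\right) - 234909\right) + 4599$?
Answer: $-236970$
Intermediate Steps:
$\left(o \left(33 + \left(-2 + 0\right)^{2}\right) \left(-4\right) - 234909\right) + 4599 = \left(45 \left(33 + \left(-2 + 0\right)^{2}\right) \left(-4\right) - 234909\right) + 4599 = \left(45 \left(33 + \left(-2\right)^{2}\right) \left(-4\right) - 234909\right) + 4599 = \left(45 \left(33 + 4\right) \left(-4\right) - 234909\right) + 4599 = \left(45 \cdot 37 \left(-4\right) - 234909\right) + 4599 = \left(1665 \left(-4\right) - 234909\right) + 4599 = \left(-6660 - 234909\right) + 4599 = -241569 + 4599 = -236970$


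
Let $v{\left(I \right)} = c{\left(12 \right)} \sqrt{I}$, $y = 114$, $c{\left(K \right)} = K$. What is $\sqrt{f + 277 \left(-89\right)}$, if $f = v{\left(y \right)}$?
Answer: $\sqrt{-24653 + 12 \sqrt{114}} \approx 156.6 i$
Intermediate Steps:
$v{\left(I \right)} = 12 \sqrt{I}$
$f = 12 \sqrt{114} \approx 128.13$
$\sqrt{f + 277 \left(-89\right)} = \sqrt{12 \sqrt{114} + 277 \left(-89\right)} = \sqrt{12 \sqrt{114} - 24653} = \sqrt{-24653 + 12 \sqrt{114}}$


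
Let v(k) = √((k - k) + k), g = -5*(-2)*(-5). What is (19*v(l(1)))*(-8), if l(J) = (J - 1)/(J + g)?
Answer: 0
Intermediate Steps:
g = -50 (g = 10*(-5) = -50)
l(J) = (-1 + J)/(-50 + J) (l(J) = (J - 1)/(J - 50) = (-1 + J)/(-50 + J))
v(k) = √k (v(k) = √(0 + k) = √k)
(19*v(l(1)))*(-8) = (19*√((-1 + 1)/(-50 + 1)))*(-8) = (19*√(0/(-49)))*(-8) = (19*√(-1/49*0))*(-8) = (19*√0)*(-8) = (19*0)*(-8) = 0*(-8) = 0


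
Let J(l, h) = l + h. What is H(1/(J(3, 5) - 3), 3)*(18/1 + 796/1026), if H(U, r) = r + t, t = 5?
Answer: 77056/513 ≈ 150.21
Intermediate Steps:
J(l, h) = h + l
H(U, r) = 5 + r (H(U, r) = r + 5 = 5 + r)
H(1/(J(3, 5) - 3), 3)*(18/1 + 796/1026) = (5 + 3)*(18/1 + 796/1026) = 8*(18*1 + 796*(1/1026)) = 8*(18 + 398/513) = 8*(9632/513) = 77056/513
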